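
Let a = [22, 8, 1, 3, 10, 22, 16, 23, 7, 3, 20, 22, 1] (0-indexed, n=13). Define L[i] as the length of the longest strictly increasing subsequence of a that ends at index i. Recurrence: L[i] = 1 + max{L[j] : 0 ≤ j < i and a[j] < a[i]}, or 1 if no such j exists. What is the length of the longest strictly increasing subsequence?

   i    0    1    2    3    4    5    6    7    8    9   10   11   12
a[i]   22    8    1    3   10   22   16   23    7    3   20   22    1
L[i]    1    1    1    2    3    4    4    5    3    2    5    6    1

6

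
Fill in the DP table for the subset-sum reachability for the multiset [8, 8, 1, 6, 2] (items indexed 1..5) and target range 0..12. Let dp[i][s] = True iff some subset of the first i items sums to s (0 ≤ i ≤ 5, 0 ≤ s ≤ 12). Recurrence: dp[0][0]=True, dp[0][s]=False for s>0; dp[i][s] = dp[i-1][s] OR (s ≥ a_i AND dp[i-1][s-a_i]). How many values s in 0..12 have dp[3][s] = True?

i\s   0   1   2   3   4   5   6   7   8   9  10  11  12
  0   T   F   F   F   F   F   F   F   F   F   F   F   F
  1   T   F   F   F   F   F   F   F   T   F   F   F   F
  2   T   F   F   F   F   F   F   F   T   F   F   F   F
  3   T   T   F   F   F   F   F   F   T   T   F   F   F
  4   T   T   F   F   F   F   T   T   T   T   F   F   F
  5   T   T   T   T   F   F   T   T   T   T   T   T   F

4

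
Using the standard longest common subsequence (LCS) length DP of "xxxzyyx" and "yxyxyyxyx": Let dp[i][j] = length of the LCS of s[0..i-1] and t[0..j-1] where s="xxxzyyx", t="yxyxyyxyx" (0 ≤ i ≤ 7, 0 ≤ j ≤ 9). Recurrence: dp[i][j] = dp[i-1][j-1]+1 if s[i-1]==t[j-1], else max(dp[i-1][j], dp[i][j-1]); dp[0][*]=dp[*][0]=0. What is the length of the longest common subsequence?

   ''  y  x  y  x  y  y  x  y  x
''  0  0  0  0  0  0  0  0  0  0
 x  0  0  1  1  1  1  1  1  1  1
 x  0  0  1  1  2  2  2  2  2  2
 x  0  0  1  1  2  2  2  3  3  3
 z  0  0  1  1  2  2  2  3  3  3
 y  0  1  1  2  2  3  3  3  4  4
 y  0  1  1  2  2  3  4  4  4  4
 x  0  1  2  2  3  3  4  5  5  5

5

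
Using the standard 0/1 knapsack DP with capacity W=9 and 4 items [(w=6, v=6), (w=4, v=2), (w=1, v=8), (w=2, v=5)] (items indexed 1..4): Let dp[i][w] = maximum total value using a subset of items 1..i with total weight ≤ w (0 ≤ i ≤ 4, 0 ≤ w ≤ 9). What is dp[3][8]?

14

i\w   0   1   2   3   4   5   6   7   8   9
  0   0   0   0   0   0   0   0   0   0   0
  1   0   0   0   0   0   0   6   6   6   6
  2   0   0   0   0   2   2   6   6   6   6
  3   0   8   8   8   8  10  10  14  14  14
  4   0   8   8  13  13  13  13  15  15  19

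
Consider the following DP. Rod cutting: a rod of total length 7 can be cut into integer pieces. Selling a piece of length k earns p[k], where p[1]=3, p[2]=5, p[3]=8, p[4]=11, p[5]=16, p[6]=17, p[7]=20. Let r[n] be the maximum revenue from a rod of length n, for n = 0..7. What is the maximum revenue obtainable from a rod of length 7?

   n    0    1    2    3    4    5    6    7
r[n]    0    3    6    9   12   16   19   22

22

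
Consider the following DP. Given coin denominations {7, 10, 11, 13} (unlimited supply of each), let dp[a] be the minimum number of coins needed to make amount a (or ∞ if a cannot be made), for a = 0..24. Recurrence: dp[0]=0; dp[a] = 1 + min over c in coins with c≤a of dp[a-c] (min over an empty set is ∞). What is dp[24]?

2

 a  0  1  2  3  4  5  6  7  8  9 10 11 12 13 14 15 16 17 18 19 20 21 22 23 24
dp  0  -  -  -  -  -  -  1  -  -  1  1  -  1  2  -  -  2  2  -  2  2  2  2  2
(- denotes ∞ / unreachable)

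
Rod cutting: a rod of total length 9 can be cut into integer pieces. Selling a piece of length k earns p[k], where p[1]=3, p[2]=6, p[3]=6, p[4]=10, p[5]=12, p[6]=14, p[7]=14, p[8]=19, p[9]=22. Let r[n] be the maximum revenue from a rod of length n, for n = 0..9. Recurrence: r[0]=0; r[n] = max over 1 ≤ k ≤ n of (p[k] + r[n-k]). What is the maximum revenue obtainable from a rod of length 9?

   n    0    1    2    3    4    5    6    7    8    9
r[n]    0    3    6    9   12   15   18   21   24   27

27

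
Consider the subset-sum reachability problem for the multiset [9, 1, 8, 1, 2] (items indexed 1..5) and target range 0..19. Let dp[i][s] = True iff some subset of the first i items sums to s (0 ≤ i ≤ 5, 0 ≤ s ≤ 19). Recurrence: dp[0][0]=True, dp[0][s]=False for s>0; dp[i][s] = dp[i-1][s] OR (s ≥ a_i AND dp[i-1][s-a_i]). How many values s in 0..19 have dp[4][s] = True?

i\s   0   1   2   3   4   5   6   7   8   9  10  11  12  13  14  15  16  17  18  19
  0   T   F   F   F   F   F   F   F   F   F   F   F   F   F   F   F   F   F   F   F
  1   T   F   F   F   F   F   F   F   F   T   F   F   F   F   F   F   F   F   F   F
  2   T   T   F   F   F   F   F   F   F   T   T   F   F   F   F   F   F   F   F   F
  3   T   T   F   F   F   F   F   F   T   T   T   F   F   F   F   F   F   T   T   F
  4   T   T   T   F   F   F   F   F   T   T   T   T   F   F   F   F   F   T   T   T
  5   T   T   T   T   T   F   F   F   T   T   T   T   T   T   F   F   F   T   T   T

10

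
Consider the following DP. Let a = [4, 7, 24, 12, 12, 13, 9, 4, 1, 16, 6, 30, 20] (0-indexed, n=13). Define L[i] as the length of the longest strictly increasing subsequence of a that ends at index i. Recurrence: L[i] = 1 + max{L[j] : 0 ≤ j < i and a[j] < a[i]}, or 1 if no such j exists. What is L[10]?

2

   i    0    1    2    3    4    5    6    7    8    9   10   11   12
a[i]    4    7   24   12   12   13    9    4    1   16    6   30   20
L[i]    1    2    3    3    3    4    3    1    1    5    2    6    6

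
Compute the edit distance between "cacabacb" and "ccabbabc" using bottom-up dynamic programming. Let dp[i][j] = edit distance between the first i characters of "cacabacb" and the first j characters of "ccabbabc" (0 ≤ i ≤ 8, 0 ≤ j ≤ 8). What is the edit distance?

   ''  c  c  a  b  b  a  b  c
''  0  1  2  3  4  5  6  7  8
 c  1  0  1  2  3  4  5  6  7
 a  2  1  1  1  2  3  4  5  6
 c  3  2  1  2  2  3  4  5  5
 a  4  3  2  1  2  3  3  4  5
 b  5  4  3  2  1  2  3  3  4
 a  6  5  4  3  2  2  2  3  4
 c  7  6  5  4  3  3  3  3  3
 b  8  7  6  5  4  3  4  3  4

4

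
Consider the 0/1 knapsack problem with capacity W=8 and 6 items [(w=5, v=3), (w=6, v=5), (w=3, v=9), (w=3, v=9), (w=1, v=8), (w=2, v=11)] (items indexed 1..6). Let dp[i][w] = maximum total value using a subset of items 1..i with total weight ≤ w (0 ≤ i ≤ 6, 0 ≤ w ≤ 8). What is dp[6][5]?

20

i\w   0   1   2   3   4   5   6   7   8
  0   0   0   0   0   0   0   0   0   0
  1   0   0   0   0   0   3   3   3   3
  2   0   0   0   0   0   3   5   5   5
  3   0   0   0   9   9   9   9   9  12
  4   0   0   0   9   9   9  18  18  18
  5   0   8   8   9  17  17  18  26  26
  6   0   8  11  19  19  20  28  28  29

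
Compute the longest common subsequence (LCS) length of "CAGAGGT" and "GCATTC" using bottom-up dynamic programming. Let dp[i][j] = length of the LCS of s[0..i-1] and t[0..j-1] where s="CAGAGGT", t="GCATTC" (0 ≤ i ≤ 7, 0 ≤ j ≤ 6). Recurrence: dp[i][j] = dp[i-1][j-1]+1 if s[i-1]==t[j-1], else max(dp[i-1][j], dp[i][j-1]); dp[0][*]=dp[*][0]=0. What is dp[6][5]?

2

   ''  G  C  A  T  T  C
''  0  0  0  0  0  0  0
 C  0  0  1  1  1  1  1
 A  0  0  1  2  2  2  2
 G  0  1  1  2  2  2  2
 A  0  1  1  2  2  2  2
 G  0  1  1  2  2  2  2
 G  0  1  1  2  2  2  2
 T  0  1  1  2  3  3  3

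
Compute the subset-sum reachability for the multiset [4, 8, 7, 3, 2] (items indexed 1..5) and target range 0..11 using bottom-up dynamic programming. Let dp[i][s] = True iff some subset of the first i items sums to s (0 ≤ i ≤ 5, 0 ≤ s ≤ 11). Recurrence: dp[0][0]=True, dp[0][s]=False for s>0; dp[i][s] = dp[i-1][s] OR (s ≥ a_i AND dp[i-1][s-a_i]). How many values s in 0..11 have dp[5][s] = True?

i\s   0   1   2   3   4   5   6   7   8   9  10  11
  0   T   F   F   F   F   F   F   F   F   F   F   F
  1   T   F   F   F   T   F   F   F   F   F   F   F
  2   T   F   F   F   T   F   F   F   T   F   F   F
  3   T   F   F   F   T   F   F   T   T   F   F   T
  4   T   F   F   T   T   F   F   T   T   F   T   T
  5   T   F   T   T   T   T   T   T   T   T   T   T

11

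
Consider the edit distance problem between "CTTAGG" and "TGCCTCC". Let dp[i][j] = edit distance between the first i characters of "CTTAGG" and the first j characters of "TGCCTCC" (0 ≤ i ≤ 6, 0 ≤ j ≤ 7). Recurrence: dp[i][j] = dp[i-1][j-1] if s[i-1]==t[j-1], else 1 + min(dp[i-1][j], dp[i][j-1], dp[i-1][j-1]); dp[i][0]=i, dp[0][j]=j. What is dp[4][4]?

   ''  T  G  C  C  T  C  C
''  0  1  2  3  4  5  6  7
 C  1  1  2  2  3  4  5  6
 T  2  1  2  3  3  3  4  5
 T  3  2  2  3  4  3  4  5
 A  4  3  3  3  4  4  4  5
 G  5  4  3  4  4  5  5  5
 G  6  5  4  4  5  5  6  6

4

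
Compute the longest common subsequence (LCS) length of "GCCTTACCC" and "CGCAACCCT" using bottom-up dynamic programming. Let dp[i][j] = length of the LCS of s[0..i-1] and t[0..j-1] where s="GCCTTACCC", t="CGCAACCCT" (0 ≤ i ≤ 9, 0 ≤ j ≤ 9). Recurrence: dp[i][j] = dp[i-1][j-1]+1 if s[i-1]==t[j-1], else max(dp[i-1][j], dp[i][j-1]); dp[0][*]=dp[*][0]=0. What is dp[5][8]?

   ''  C  G  C  A  A  C  C  C  T
''  0  0  0  0  0  0  0  0  0  0
 G  0  0  1  1  1  1  1  1  1  1
 C  0  1  1  2  2  2  2  2  2  2
 C  0  1  1  2  2  2  3  3  3  3
 T  0  1  1  2  2  2  3  3  3  4
 T  0  1  1  2  2  2  3  3  3  4
 A  0  1  1  2  3  3  3  3  3  4
 C  0  1  1  2  3  3  4  4  4  4
 C  0  1  1  2  3  3  4  5  5  5
 C  0  1  1  2  3  3  4  5  6  6

3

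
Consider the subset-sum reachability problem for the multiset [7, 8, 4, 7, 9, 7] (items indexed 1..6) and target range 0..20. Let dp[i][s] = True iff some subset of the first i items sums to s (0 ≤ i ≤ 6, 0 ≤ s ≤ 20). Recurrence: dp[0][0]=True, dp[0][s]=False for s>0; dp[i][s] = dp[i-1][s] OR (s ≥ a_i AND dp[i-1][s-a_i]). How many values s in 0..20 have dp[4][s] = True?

i\s   0   1   2   3   4   5   6   7   8   9  10  11  12  13  14  15  16  17  18  19  20
  0   T   F   F   F   F   F   F   F   F   F   F   F   F   F   F   F   F   F   F   F   F
  1   T   F   F   F   F   F   F   T   F   F   F   F   F   F   F   F   F   F   F   F   F
  2   T   F   F   F   F   F   F   T   T   F   F   F   F   F   F   T   F   F   F   F   F
  3   T   F   F   F   T   F   F   T   T   F   F   T   T   F   F   T   F   F   F   T   F
  4   T   F   F   F   T   F   F   T   T   F   F   T   T   F   T   T   F   F   T   T   F
  5   T   F   F   F   T   F   F   T   T   T   F   T   T   T   T   T   T   T   T   T   T
  6   T   F   F   F   T   F   F   T   T   T   F   T   T   T   T   T   T   T   T   T   T

10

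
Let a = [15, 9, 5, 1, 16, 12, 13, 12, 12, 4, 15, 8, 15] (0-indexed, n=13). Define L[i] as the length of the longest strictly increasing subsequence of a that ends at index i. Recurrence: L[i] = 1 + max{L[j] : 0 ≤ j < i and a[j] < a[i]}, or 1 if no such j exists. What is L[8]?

   i    0    1    2    3    4    5    6    7    8    9   10   11   12
a[i]   15    9    5    1   16   12   13   12   12    4   15    8   15
L[i]    1    1    1    1    2    2    3    2    2    2    4    3    4

2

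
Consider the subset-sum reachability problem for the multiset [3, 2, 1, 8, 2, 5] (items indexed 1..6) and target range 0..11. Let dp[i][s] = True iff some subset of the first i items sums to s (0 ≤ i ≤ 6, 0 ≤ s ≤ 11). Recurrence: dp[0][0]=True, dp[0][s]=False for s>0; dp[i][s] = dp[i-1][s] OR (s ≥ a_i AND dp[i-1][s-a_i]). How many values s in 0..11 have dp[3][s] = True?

7

i\s   0   1   2   3   4   5   6   7   8   9  10  11
  0   T   F   F   F   F   F   F   F   F   F   F   F
  1   T   F   F   T   F   F   F   F   F   F   F   F
  2   T   F   T   T   F   T   F   F   F   F   F   F
  3   T   T   T   T   T   T   T   F   F   F   F   F
  4   T   T   T   T   T   T   T   F   T   T   T   T
  5   T   T   T   T   T   T   T   T   T   T   T   T
  6   T   T   T   T   T   T   T   T   T   T   T   T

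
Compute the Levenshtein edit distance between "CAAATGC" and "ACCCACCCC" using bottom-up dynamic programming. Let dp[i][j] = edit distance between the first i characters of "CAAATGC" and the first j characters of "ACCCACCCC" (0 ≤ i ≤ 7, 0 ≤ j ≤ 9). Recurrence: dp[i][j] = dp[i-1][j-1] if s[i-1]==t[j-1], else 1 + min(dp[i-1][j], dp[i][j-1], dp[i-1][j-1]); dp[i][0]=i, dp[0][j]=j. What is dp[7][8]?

   ''  A  C  C  C  A  C  C  C  C
''  0  1  2  3  4  5  6  7  8  9
 C  1  1  1  2  3  4  5  6  7  8
 A  2  1  2  2  3  3  4  5  6  7
 A  3  2  2  3  3  3  4  5  6  7
 A  4  3  3  3  4  3  4  5  6  7
 T  5  4  4  4  4  4  4  5  6  7
 G  6  5  5  5  5  5  5  5  6  7
 C  7  6  5  5  5  6  5  5  5  6

5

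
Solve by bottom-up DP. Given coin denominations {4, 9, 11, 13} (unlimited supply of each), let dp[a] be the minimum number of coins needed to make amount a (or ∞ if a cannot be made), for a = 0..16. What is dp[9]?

1

 a  0  1  2  3  4  5  6  7  8  9 10 11 12 13 14 15 16
dp  0  -  -  -  1  -  -  -  2  1  -  1  3  1  -  2  4
(- denotes ∞ / unreachable)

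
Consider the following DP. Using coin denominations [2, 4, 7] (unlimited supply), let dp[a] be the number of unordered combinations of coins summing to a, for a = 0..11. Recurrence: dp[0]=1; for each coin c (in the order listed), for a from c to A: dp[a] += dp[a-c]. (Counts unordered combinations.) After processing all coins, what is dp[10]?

after  coin     0     1     2     3     4     5     6     7     8     9    10    11
          2     1     0     1     0     1     0     1     0     1     0     1     0
          4     1     0     1     0     2     0     2     0     3     0     3     0
          7     1     0     1     0     2     0     2     1     3     1     3     2

3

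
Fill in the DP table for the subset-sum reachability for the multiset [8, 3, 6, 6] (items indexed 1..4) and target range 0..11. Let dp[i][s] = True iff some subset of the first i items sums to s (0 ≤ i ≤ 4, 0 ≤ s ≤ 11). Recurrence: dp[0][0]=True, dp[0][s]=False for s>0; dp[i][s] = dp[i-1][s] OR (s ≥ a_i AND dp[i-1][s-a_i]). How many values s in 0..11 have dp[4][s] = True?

6

i\s   0   1   2   3   4   5   6   7   8   9  10  11
  0   T   F   F   F   F   F   F   F   F   F   F   F
  1   T   F   F   F   F   F   F   F   T   F   F   F
  2   T   F   F   T   F   F   F   F   T   F   F   T
  3   T   F   F   T   F   F   T   F   T   T   F   T
  4   T   F   F   T   F   F   T   F   T   T   F   T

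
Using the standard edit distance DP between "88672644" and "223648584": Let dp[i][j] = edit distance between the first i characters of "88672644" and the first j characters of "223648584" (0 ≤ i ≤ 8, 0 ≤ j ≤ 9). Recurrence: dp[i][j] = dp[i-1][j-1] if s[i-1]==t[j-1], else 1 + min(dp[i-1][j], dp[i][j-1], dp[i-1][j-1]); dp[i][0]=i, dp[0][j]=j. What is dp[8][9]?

7

   ''  2  2  3  6  4  8  5  8  4
''  0  1  2  3  4  5  6  7  8  9
 8  1  1  2  3  4  5  5  6  7  8
 8  2  2  2  3  4  5  5  6  6  7
 6  3  3  3  3  3  4  5  6  7  7
 7  4  4  4  4  4  4  5  6  7  8
 2  5  4  4  5  5  5  5  6  7  8
 6  6  5  5  5  5  6  6  6  7  8
 4  7  6  6  6  6  5  6  7  7  7
 4  8  7  7  7  7  6  6  7  8  7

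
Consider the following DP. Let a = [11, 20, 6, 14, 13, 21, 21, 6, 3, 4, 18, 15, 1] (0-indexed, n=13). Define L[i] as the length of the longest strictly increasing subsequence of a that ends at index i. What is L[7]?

   i    0    1    2    3    4    5    6    7    8    9   10   11   12
a[i]   11   20    6   14   13   21   21    6    3    4   18   15    1
L[i]    1    2    1    2    2    3    3    1    1    2    3    3    1

1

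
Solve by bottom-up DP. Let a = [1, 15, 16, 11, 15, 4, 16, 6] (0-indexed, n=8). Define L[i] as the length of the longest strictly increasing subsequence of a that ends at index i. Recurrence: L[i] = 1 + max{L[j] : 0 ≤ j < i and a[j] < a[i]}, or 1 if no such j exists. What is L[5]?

   i    0    1    2    3    4    5    6    7
a[i]    1   15   16   11   15    4   16    6
L[i]    1    2    3    2    3    2    4    3

2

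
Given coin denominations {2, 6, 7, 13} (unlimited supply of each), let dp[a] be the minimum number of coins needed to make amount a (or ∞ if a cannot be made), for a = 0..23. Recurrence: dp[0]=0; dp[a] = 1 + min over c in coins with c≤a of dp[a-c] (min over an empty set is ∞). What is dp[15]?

2

 a  0  1  2  3  4  5  6  7  8  9 10 11 12 13 14 15 16 17 18 19 20 21 22 23
dp  0  -  1  -  2  -  1  1  2  2  3  3  2  1  2  2  3  3  3  2  2  3  3  4
(- denotes ∞ / unreachable)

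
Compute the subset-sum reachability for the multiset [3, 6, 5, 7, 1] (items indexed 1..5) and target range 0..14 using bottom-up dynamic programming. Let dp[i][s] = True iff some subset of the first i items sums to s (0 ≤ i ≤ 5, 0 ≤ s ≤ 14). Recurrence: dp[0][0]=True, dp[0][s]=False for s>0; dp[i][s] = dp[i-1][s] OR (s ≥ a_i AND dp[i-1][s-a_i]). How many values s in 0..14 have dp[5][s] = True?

i\s   0   1   2   3   4   5   6   7   8   9  10  11  12  13  14
  0   T   F   F   F   F   F   F   F   F   F   F   F   F   F   F
  1   T   F   F   T   F   F   F   F   F   F   F   F   F   F   F
  2   T   F   F   T   F   F   T   F   F   T   F   F   F   F   F
  3   T   F   F   T   F   T   T   F   T   T   F   T   F   F   T
  4   T   F   F   T   F   T   T   T   T   T   T   T   T   T   T
  5   T   T   F   T   T   T   T   T   T   T   T   T   T   T   T

14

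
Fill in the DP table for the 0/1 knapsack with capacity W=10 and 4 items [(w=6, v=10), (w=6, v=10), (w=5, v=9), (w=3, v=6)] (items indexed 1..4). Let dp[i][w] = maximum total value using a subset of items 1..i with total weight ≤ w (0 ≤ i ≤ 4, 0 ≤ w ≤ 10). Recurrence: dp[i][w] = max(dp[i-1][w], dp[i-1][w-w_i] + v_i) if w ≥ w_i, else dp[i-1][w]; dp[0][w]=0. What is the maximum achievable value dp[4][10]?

i\w   0   1   2   3   4   5   6   7   8   9  10
  0   0   0   0   0   0   0   0   0   0   0   0
  1   0   0   0   0   0   0  10  10  10  10  10
  2   0   0   0   0   0   0  10  10  10  10  10
  3   0   0   0   0   0   9  10  10  10  10  10
  4   0   0   0   6   6   9  10  10  15  16  16

16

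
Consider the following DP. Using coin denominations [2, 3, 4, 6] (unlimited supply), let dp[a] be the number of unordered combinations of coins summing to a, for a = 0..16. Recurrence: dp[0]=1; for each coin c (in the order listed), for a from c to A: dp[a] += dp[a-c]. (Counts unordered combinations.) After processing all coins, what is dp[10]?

after  coin     0     1     2     3     4     5     6     7     8     9    10    11    12    13    14    15    16
          2     1     0     1     0     1     0     1     0     1     0     1     0     1     0     1     0     1
          3     1     0     1     1     1     1     2     1     2     2     2     2     3     2     3     3     3
          4     1     0     1     1     2     1     3     2     4     3     5     4     7     5     8     7    10
          6     1     0     1     1     2     1     4     2     5     4     7     5    11     7    13    11    17

7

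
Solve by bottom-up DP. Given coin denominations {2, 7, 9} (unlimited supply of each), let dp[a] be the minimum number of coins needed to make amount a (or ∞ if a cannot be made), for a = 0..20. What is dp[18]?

 a  0  1  2  3  4  5  6  7  8  9 10 11 12 13 14 15 16 17 18 19 20
dp  0  -  1  -  2  -  3  1  4  1  5  2  6  3  2  4  2  5  2  6  3
(- denotes ∞ / unreachable)

2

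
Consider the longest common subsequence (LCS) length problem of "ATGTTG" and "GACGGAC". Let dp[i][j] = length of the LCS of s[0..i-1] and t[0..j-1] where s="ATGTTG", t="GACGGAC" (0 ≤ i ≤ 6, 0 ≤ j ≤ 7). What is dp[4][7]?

   ''  G  A  C  G  G  A  C
''  0  0  0  0  0  0  0  0
 A  0  0  1  1  1  1  1  1
 T  0  0  1  1  1  1  1  1
 G  0  1  1  1  2  2  2  2
 T  0  1  1  1  2  2  2  2
 T  0  1  1  1  2  2  2  2
 G  0  1  1  1  2  3  3  3

2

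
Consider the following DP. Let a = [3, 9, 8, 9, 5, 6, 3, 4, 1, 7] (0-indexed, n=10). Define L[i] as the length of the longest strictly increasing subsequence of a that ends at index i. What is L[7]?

   i    0    1    2    3    4    5    6    7    8    9
a[i]    3    9    8    9    5    6    3    4    1    7
L[i]    1    2    2    3    2    3    1    2    1    4

2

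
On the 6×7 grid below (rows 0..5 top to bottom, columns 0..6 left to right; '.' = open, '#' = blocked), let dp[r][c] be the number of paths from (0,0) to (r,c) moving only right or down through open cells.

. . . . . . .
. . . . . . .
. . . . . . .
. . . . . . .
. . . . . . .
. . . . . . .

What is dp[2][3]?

r\c   0   1   2   3   4   5   6
  0   1   1   1   1   1   1   1
  1   1   2   3   4   5   6   7
  2   1   3   6  10  15  21  28
  3   1   4  10  20  35  56  84
  4   1   5  15  35  70 126 210
  5   1   6  21  56 126 252 462

10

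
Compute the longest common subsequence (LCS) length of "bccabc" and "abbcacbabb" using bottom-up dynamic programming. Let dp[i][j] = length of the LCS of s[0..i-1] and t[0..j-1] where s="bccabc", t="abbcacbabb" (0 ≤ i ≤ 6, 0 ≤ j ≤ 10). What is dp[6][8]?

4

   ''  a  b  b  c  a  c  b  a  b  b
''  0  0  0  0  0  0  0  0  0  0  0
 b  0  0  1  1  1  1  1  1  1  1  1
 c  0  0  1  1  2  2  2  2  2  2  2
 c  0  0  1  1  2  2  3  3  3  3  3
 a  0  1  1  1  2  3  3  3  4  4  4
 b  0  1  2  2  2  3  3  4  4  5  5
 c  0  1  2  2  3  3  4  4  4  5  5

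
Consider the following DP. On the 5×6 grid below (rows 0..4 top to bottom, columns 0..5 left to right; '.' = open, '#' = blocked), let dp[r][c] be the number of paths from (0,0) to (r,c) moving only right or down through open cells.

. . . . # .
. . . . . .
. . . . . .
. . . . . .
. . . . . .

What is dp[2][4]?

r\c   0   1   2   3   4   5
  0   1   1   1   1   0   0
  1   1   2   3   4   4   4
  2   1   3   6  10  14  18
  3   1   4  10  20  34  52
  4   1   5  15  35  69 121

14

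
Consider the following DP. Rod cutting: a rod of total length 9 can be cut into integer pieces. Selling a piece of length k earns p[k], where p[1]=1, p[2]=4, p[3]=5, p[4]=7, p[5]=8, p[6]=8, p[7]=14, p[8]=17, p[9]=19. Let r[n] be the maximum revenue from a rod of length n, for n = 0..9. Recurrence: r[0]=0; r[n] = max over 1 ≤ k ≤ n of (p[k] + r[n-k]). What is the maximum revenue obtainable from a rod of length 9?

19

   n    0    1    2    3    4    5    6    7    8    9
r[n]    0    1    4    5    8    9   12   14   17   19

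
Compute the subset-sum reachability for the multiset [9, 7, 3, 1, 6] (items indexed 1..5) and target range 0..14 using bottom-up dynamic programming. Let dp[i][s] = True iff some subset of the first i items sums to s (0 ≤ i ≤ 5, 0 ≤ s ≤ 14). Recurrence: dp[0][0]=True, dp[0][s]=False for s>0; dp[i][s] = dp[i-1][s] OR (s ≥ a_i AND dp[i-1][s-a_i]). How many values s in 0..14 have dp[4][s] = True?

i\s   0   1   2   3   4   5   6   7   8   9  10  11  12  13  14
  0   T   F   F   F   F   F   F   F   F   F   F   F   F   F   F
  1   T   F   F   F   F   F   F   F   F   T   F   F   F   F   F
  2   T   F   F   F   F   F   F   T   F   T   F   F   F   F   F
  3   T   F   F   T   F   F   F   T   F   T   T   F   T   F   F
  4   T   T   F   T   T   F   F   T   T   T   T   T   T   T   F
  5   T   T   F   T   T   F   T   T   T   T   T   T   T   T   T

11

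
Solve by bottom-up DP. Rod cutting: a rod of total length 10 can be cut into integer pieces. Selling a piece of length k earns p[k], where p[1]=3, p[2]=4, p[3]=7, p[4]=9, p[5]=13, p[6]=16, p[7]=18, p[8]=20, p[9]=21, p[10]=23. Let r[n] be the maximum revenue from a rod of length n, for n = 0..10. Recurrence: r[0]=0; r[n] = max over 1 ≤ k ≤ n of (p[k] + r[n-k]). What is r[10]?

   n    0    1    2    3    4    5    6    7    8    9   10
r[n]    0    3    6    9   12   15   18   21   24   27   30

30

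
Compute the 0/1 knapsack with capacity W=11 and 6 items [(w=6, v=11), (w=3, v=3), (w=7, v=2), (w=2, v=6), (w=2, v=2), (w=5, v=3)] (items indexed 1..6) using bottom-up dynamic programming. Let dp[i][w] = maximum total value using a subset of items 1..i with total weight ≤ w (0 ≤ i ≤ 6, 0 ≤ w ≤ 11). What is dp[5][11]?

20

i\w   0   1   2   3   4   5   6   7   8   9  10  11
  0   0   0   0   0   0   0   0   0   0   0   0   0
  1   0   0   0   0   0   0  11  11  11  11  11  11
  2   0   0   0   3   3   3  11  11  11  14  14  14
  3   0   0   0   3   3   3  11  11  11  14  14  14
  4   0   0   6   6   6   9  11  11  17  17  17  20
  5   0   0   6   6   8   9  11  11  17  17  19  20
  6   0   0   6   6   8   9  11  11  17  17  19  20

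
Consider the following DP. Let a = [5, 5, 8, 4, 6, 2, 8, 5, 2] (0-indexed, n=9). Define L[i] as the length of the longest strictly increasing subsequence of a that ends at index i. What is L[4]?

   i    0    1    2    3    4    5    6    7    8
a[i]    5    5    8    4    6    2    8    5    2
L[i]    1    1    2    1    2    1    3    2    1

2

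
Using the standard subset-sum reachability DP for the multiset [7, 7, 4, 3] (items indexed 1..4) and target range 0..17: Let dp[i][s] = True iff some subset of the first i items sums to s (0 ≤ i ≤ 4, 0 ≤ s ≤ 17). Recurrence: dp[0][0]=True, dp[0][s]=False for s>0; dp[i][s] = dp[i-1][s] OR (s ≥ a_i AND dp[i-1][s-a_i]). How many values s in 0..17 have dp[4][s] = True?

i\s   0   1   2   3   4   5   6   7   8   9  10  11  12  13  14  15  16  17
  0   T   F   F   F   F   F   F   F   F   F   F   F   F   F   F   F   F   F
  1   T   F   F   F   F   F   F   T   F   F   F   F   F   F   F   F   F   F
  2   T   F   F   F   F   F   F   T   F   F   F   F   F   F   T   F   F   F
  3   T   F   F   F   T   F   F   T   F   F   F   T   F   F   T   F   F   F
  4   T   F   F   T   T   F   F   T   F   F   T   T   F   F   T   F   F   T

8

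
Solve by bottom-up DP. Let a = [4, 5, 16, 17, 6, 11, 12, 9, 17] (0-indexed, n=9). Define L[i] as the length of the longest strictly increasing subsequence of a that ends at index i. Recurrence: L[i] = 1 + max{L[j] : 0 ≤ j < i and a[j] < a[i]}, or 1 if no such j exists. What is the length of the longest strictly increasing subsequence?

6

   i    0    1    2    3    4    5    6    7    8
a[i]    4    5   16   17    6   11   12    9   17
L[i]    1    2    3    4    3    4    5    4    6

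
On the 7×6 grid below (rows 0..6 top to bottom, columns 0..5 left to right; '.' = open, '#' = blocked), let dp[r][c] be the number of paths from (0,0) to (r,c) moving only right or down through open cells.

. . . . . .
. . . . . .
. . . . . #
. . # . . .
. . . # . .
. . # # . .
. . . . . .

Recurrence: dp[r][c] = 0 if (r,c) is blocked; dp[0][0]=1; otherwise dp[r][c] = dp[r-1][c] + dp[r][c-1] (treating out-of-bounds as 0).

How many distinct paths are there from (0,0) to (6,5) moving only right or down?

r\c   0   1   2   3   4   5
  0   1   1   1   1   1   1
  1   1   2   3   4   5   6
  2   1   3   6  10  15   0
  3   1   4   0  10  25  25
  4   1   5   5   0  25  50
  5   1   6   0   0  25  75
  6   1   7   7   7  32 107

107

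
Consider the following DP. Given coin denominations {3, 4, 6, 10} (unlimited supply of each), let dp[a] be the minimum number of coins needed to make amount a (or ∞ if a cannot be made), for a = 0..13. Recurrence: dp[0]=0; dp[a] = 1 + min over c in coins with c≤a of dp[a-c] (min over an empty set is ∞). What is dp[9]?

2

 a  0  1  2  3  4  5  6  7  8  9 10 11 12 13
dp  0  -  -  1  1  -  1  2  2  2  1  3  2  2
(- denotes ∞ / unreachable)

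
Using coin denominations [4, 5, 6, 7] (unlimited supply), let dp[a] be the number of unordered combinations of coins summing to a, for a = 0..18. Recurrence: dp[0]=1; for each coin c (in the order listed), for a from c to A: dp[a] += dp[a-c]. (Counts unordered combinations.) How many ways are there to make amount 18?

5

after  coin     0     1     2     3     4     5     6     7     8     9    10    11    12    13    14    15    16    17    18
          4     1     0     0     0     1     0     0     0     1     0     0     0     1     0     0     0     1     0     0
          5     1     0     0     0     1     1     0     0     1     1     1     0     1     1     1     1     1     1     1
          6     1     0     0     0     1     1     1     0     1     1     2     1     2     1     2     2     3     2     3
          7     1     0     0     0     1     1     1     1     1     1     2     2     3     2     3     3     4     4     5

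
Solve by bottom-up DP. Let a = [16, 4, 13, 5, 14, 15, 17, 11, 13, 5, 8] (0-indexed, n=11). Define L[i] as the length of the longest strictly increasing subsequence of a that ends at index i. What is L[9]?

   i    0    1    2    3    4    5    6    7    8    9   10
a[i]   16    4   13    5   14   15   17   11   13    5    8
L[i]    1    1    2    2    3    4    5    3    4    2    3

2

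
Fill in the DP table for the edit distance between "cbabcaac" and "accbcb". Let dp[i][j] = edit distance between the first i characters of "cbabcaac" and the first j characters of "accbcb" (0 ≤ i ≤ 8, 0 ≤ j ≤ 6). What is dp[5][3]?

   ''  a  c  c  b  c  b
''  0  1  2  3  4  5  6
 c  1  1  1  2  3  4  5
 b  2  2  2  2  2  3  4
 a  3  2  3  3  3  3  4
 b  4  3  3  4  3  4  3
 c  5  4  3  3  4  3  4
 a  6  5  4  4  4  4  4
 a  7  6  5  5  5  5  5
 c  8  7  6  5  6  5  6

3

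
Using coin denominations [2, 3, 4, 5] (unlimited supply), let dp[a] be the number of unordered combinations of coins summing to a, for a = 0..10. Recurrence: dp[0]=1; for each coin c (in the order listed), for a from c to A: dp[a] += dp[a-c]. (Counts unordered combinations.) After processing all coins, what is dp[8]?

after  coin     0     1     2     3     4     5     6     7     8     9    10
          2     1     0     1     0     1     0     1     0     1     0     1
          3     1     0     1     1     1     1     2     1     2     2     2
          4     1     0     1     1     2     1     3     2     4     3     5
          5     1     0     1     1     2     2     3     3     5     5     7

5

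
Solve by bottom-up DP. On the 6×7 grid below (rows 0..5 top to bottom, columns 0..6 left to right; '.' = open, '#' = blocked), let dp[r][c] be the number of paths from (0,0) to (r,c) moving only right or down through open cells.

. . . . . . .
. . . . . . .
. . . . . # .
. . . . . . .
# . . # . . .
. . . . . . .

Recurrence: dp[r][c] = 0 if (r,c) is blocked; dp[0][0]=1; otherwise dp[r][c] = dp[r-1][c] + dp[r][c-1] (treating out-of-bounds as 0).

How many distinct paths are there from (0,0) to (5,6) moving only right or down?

r\c   0   1   2   3   4   5   6
  0   1   1   1   1   1   1   1
  1   1   2   3   4   5   6   7
  2   1   3   6  10  15   0   7
  3   1   4  10  20  35  35  42
  4   0   4  14   0  35  70 112
  5   0   4  18  18  53 123 235

235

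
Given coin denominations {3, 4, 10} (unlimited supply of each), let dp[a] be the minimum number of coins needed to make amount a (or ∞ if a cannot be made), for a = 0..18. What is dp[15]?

 a  0  1  2  3  4  5  6  7  8  9 10 11 12 13 14 15 16 17 18
dp  0  -  -  1  1  -  2  2  2  3  1  3  3  2  2  4  3  3  3
(- denotes ∞ / unreachable)

4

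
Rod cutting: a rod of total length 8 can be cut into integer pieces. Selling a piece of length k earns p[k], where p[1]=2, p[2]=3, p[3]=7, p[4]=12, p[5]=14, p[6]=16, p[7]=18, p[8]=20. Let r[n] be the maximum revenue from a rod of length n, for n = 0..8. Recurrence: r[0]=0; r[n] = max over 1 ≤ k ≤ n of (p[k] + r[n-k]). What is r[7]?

   n    0    1    2    3    4    5    6    7    8
r[n]    0    2    4    7   12   14   16   19   24

19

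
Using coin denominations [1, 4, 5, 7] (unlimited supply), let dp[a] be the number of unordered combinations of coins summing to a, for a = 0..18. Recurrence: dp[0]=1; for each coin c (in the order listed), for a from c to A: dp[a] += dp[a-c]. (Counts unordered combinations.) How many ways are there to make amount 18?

after  coin     0     1     2     3     4     5     6     7     8     9    10    11    12    13    14    15    16    17    18
          1     1     1     1     1     1     1     1     1     1     1     1     1     1     1     1     1     1     1     1
          4     1     1     1     1     2     2     2     2     3     3     3     3     4     4     4     4     5     5     5
          5     1     1     1     1     2     3     3     3     4     5     6     6     7     8     9    10    11    12    13
          7     1     1     1     1     2     3     3     4     5     6     7     8    10    11    13    15    17    19    21

21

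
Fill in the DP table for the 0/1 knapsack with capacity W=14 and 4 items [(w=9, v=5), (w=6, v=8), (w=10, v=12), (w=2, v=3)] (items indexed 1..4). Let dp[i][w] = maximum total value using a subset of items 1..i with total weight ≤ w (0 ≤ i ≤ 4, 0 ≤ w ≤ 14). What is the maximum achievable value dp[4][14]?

15

i\w   0   1   2   3   4   5   6   7   8   9  10  11  12  13  14
  0   0   0   0   0   0   0   0   0   0   0   0   0   0   0   0
  1   0   0   0   0   0   0   0   0   0   5   5   5   5   5   5
  2   0   0   0   0   0   0   8   8   8   8   8   8   8   8   8
  3   0   0   0   0   0   0   8   8   8   8  12  12  12  12  12
  4   0   0   3   3   3   3   8   8  11  11  12  12  15  15  15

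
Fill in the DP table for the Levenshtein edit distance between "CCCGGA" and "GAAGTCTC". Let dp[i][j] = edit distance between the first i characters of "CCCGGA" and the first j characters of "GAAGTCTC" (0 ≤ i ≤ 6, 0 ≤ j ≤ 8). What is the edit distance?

7

   ''  G  A  A  G  T  C  T  C
''  0  1  2  3  4  5  6  7  8
 C  1  1  2  3  4  5  5  6  7
 C  2  2  2  3  4  5  5  6  6
 C  3  3  3  3  4  5  5  6  6
 G  4  3  4  4  3  4  5  6  7
 G  5  4  4  5  4  4  5  6  7
 A  6  5  4  4  5  5  5  6  7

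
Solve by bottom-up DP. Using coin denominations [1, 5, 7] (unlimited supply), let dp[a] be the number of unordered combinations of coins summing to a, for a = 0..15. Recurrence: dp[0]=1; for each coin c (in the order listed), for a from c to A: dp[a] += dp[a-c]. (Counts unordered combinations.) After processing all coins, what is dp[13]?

5

after  coin     0     1     2     3     4     5     6     7     8     9    10    11    12    13    14    15
          1     1     1     1     1     1     1     1     1     1     1     1     1     1     1     1     1
          5     1     1     1     1     1     2     2     2     2     2     3     3     3     3     3     4
          7     1     1     1     1     1     2     2     3     3     3     4     4     5     5     6     7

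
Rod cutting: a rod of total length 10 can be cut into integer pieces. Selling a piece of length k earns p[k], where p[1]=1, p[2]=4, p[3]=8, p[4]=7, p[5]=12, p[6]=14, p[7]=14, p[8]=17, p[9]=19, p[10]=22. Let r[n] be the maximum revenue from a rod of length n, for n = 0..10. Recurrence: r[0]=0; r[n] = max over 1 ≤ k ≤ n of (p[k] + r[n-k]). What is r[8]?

   n    0    1    2    3    4    5    6    7    8    9   10
r[n]    0    1    4    8    9   12   16   17   20   24   25

20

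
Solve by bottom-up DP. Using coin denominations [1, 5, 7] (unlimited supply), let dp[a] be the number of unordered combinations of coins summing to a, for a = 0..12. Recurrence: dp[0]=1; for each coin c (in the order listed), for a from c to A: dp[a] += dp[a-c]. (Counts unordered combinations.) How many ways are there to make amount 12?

after  coin     0     1     2     3     4     5     6     7     8     9    10    11    12
          1     1     1     1     1     1     1     1     1     1     1     1     1     1
          5     1     1     1     1     1     2     2     2     2     2     3     3     3
          7     1     1     1     1     1     2     2     3     3     3     4     4     5

5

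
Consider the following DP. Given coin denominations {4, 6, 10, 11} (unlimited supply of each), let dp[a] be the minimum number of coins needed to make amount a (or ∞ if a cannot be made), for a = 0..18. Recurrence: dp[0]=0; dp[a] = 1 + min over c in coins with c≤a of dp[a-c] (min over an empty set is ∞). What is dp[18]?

 a  0  1  2  3  4  5  6  7  8  9 10 11 12 13 14 15 16 17 18
dp  0  -  -  -  1  -  1  -  2  -  1  1  2  -  2  2  2  2  3
(- denotes ∞ / unreachable)

3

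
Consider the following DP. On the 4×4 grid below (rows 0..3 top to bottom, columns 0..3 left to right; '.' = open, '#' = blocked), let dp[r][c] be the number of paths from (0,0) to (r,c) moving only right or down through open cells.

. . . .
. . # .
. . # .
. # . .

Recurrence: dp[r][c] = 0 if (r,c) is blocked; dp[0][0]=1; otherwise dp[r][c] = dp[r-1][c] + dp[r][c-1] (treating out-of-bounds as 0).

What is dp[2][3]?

r\c   0   1   2   3
  0   1   1   1   1
  1   1   2   0   1
  2   1   3   0   1
  3   1   0   0   1

1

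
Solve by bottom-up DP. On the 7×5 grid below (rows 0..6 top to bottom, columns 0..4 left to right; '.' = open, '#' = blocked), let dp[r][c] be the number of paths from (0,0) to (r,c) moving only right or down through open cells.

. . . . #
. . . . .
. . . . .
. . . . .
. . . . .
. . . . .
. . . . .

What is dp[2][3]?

10

r\c   0   1   2   3   4
  0   1   1   1   1   0
  1   1   2   3   4   4
  2   1   3   6  10  14
  3   1   4  10  20  34
  4   1   5  15  35  69
  5   1   6  21  56 125
  6   1   7  28  84 209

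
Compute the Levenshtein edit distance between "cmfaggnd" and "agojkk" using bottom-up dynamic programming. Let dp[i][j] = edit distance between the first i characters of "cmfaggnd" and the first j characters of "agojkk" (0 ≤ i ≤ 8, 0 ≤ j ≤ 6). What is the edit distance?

   ''  a  g  o  j  k  k
''  0  1  2  3  4  5  6
 c  1  1  2  3  4  5  6
 m  2  2  2  3  4  5  6
 f  3  3  3  3  4  5  6
 a  4  3  4  4  4  5  6
 g  5  4  3  4  5  5  6
 g  6  5  4  4  5  6  6
 n  7  6  5  5  5  6  7
 d  8  7  6  6  6  6  7

7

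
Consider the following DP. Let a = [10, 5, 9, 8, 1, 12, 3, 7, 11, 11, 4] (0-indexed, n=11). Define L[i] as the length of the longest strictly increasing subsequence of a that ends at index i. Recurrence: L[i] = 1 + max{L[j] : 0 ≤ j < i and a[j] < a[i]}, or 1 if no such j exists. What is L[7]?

   i    0    1    2    3    4    5    6    7    8    9   10
a[i]   10    5    9    8    1   12    3    7   11   11    4
L[i]    1    1    2    2    1    3    2    3    4    4    3

3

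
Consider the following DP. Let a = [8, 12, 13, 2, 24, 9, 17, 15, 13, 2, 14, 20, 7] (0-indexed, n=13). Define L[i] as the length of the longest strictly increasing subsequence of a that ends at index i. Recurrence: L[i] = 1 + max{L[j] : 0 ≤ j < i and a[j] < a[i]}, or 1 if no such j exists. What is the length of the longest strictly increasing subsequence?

   i    0    1    2    3    4    5    6    7    8    9   10   11   12
a[i]    8   12   13    2   24    9   17   15   13    2   14   20    7
L[i]    1    2    3    1    4    2    4    4    3    1    4    5    2

5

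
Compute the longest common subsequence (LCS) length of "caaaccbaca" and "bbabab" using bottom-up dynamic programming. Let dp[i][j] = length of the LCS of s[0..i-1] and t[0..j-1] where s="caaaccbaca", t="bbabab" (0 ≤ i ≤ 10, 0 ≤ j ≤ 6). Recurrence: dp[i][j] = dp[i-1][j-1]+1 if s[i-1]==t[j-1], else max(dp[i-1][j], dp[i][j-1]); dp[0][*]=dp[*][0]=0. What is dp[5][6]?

2

   ''  b  b  a  b  a  b
''  0  0  0  0  0  0  0
 c  0  0  0  0  0  0  0
 a  0  0  0  1  1  1  1
 a  0  0  0  1  1  2  2
 a  0  0  0  1  1  2  2
 c  0  0  0  1  1  2  2
 c  0  0  0  1  1  2  2
 b  0  1  1  1  2  2  3
 a  0  1  1  2  2  3  3
 c  0  1  1  2  2  3  3
 a  0  1  1  2  2  3  3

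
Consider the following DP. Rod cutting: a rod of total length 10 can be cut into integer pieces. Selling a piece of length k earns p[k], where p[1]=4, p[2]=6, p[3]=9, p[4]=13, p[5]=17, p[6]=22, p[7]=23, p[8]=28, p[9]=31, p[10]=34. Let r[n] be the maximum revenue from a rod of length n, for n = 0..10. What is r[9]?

36

   n    0    1    2    3    4    5    6    7    8    9   10
r[n]    0    4    8   12   16   20   24   28   32   36   40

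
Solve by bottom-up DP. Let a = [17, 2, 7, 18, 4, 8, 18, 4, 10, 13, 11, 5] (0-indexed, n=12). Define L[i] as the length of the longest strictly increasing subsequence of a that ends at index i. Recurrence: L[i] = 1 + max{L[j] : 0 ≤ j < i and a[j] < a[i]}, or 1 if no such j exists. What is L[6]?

   i    0    1    2    3    4    5    6    7    8    9   10   11
a[i]   17    2    7   18    4    8   18    4   10   13   11    5
L[i]    1    1    2    3    2    3    4    2    4    5    5    3

4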